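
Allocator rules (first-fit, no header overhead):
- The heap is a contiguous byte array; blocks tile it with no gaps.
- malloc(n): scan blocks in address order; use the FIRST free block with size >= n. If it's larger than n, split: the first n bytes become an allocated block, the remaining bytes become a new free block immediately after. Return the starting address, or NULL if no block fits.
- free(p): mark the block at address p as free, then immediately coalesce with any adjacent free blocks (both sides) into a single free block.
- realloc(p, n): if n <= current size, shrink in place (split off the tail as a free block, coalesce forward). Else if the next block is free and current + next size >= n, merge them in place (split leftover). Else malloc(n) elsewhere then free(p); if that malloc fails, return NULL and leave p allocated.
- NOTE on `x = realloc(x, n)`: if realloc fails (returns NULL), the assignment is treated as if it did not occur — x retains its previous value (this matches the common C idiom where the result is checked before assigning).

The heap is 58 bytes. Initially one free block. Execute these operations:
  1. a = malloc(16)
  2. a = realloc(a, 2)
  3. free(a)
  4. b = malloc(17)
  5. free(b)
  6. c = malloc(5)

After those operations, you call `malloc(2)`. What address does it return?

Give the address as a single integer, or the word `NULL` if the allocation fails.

Op 1: a = malloc(16) -> a = 0; heap: [0-15 ALLOC][16-57 FREE]
Op 2: a = realloc(a, 2) -> a = 0; heap: [0-1 ALLOC][2-57 FREE]
Op 3: free(a) -> (freed a); heap: [0-57 FREE]
Op 4: b = malloc(17) -> b = 0; heap: [0-16 ALLOC][17-57 FREE]
Op 5: free(b) -> (freed b); heap: [0-57 FREE]
Op 6: c = malloc(5) -> c = 0; heap: [0-4 ALLOC][5-57 FREE]
malloc(2): first-fit scan over [0-4 ALLOC][5-57 FREE] -> 5

Answer: 5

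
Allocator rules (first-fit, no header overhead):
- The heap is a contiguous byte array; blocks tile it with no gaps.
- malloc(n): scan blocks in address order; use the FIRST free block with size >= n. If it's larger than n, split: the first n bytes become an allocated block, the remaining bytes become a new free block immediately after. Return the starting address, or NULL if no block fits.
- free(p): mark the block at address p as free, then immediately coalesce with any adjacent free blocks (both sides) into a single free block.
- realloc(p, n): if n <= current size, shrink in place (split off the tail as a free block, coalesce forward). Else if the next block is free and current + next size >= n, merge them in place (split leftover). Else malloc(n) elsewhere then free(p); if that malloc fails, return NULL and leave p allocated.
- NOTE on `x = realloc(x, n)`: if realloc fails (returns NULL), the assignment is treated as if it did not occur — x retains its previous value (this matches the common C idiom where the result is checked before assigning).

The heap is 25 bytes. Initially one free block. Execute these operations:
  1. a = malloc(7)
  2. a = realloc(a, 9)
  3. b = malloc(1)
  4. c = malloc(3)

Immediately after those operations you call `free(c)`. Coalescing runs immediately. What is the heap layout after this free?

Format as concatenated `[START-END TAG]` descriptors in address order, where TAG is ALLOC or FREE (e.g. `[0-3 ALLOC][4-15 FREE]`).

Answer: [0-8 ALLOC][9-9 ALLOC][10-24 FREE]

Derivation:
Op 1: a = malloc(7) -> a = 0; heap: [0-6 ALLOC][7-24 FREE]
Op 2: a = realloc(a, 9) -> a = 0; heap: [0-8 ALLOC][9-24 FREE]
Op 3: b = malloc(1) -> b = 9; heap: [0-8 ALLOC][9-9 ALLOC][10-24 FREE]
Op 4: c = malloc(3) -> c = 10; heap: [0-8 ALLOC][9-9 ALLOC][10-12 ALLOC][13-24 FREE]
free(c): c = 10 -> block [10-12 ALLOC]; mark free, coalesce with adjacent free neighbors -> [0-8 ALLOC][9-9 ALLOC][10-24 FREE]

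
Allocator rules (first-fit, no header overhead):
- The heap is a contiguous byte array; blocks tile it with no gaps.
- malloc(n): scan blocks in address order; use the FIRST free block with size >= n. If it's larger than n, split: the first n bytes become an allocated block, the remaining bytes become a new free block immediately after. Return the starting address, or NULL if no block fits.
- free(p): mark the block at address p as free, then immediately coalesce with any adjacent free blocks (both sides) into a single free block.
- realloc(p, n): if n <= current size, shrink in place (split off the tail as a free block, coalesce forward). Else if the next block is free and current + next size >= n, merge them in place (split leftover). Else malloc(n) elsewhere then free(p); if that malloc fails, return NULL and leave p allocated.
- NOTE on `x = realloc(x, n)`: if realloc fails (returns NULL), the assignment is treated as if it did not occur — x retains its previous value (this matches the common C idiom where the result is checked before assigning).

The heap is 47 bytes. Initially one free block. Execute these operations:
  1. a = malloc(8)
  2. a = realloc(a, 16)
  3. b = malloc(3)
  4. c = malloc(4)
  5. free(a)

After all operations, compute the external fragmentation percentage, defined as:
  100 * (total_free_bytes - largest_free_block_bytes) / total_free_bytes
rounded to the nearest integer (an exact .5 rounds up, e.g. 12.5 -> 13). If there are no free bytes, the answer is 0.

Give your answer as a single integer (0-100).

Answer: 40

Derivation:
Op 1: a = malloc(8) -> a = 0; heap: [0-7 ALLOC][8-46 FREE]
Op 2: a = realloc(a, 16) -> a = 0; heap: [0-15 ALLOC][16-46 FREE]
Op 3: b = malloc(3) -> b = 16; heap: [0-15 ALLOC][16-18 ALLOC][19-46 FREE]
Op 4: c = malloc(4) -> c = 19; heap: [0-15 ALLOC][16-18 ALLOC][19-22 ALLOC][23-46 FREE]
Op 5: free(a) -> (freed a); heap: [0-15 FREE][16-18 ALLOC][19-22 ALLOC][23-46 FREE]
Free blocks: [16 24] total_free=40 largest=24 -> 100*(40-24)/40 = 1600/40 = 40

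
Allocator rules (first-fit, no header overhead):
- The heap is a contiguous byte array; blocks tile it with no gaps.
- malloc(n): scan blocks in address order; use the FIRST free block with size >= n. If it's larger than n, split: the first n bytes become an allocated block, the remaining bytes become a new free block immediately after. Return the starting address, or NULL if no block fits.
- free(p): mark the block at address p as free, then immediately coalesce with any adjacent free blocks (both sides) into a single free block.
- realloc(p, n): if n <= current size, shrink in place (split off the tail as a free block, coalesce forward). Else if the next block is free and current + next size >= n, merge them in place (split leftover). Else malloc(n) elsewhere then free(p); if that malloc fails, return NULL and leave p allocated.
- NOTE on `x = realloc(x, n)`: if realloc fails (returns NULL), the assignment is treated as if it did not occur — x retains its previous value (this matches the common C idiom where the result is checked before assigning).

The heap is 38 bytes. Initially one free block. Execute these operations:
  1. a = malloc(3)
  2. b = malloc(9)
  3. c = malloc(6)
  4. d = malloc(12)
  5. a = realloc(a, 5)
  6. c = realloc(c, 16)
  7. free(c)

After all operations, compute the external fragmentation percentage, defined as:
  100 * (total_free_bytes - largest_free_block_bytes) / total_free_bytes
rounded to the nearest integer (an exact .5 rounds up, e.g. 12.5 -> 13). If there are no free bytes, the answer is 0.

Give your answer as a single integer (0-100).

Answer: 50

Derivation:
Op 1: a = malloc(3) -> a = 0; heap: [0-2 ALLOC][3-37 FREE]
Op 2: b = malloc(9) -> b = 3; heap: [0-2 ALLOC][3-11 ALLOC][12-37 FREE]
Op 3: c = malloc(6) -> c = 12; heap: [0-2 ALLOC][3-11 ALLOC][12-17 ALLOC][18-37 FREE]
Op 4: d = malloc(12) -> d = 18; heap: [0-2 ALLOC][3-11 ALLOC][12-17 ALLOC][18-29 ALLOC][30-37 FREE]
Op 5: a = realloc(a, 5) -> a = 30; heap: [0-2 FREE][3-11 ALLOC][12-17 ALLOC][18-29 ALLOC][30-34 ALLOC][35-37 FREE]
Op 6: c = realloc(c, 16) -> NULL (c unchanged); heap: [0-2 FREE][3-11 ALLOC][12-17 ALLOC][18-29 ALLOC][30-34 ALLOC][35-37 FREE]
Op 7: free(c) -> (freed c); heap: [0-2 FREE][3-11 ALLOC][12-17 FREE][18-29 ALLOC][30-34 ALLOC][35-37 FREE]
Free blocks: [3 6 3] total_free=12 largest=6 -> 100*(12-6)/12 = 600/12 = 50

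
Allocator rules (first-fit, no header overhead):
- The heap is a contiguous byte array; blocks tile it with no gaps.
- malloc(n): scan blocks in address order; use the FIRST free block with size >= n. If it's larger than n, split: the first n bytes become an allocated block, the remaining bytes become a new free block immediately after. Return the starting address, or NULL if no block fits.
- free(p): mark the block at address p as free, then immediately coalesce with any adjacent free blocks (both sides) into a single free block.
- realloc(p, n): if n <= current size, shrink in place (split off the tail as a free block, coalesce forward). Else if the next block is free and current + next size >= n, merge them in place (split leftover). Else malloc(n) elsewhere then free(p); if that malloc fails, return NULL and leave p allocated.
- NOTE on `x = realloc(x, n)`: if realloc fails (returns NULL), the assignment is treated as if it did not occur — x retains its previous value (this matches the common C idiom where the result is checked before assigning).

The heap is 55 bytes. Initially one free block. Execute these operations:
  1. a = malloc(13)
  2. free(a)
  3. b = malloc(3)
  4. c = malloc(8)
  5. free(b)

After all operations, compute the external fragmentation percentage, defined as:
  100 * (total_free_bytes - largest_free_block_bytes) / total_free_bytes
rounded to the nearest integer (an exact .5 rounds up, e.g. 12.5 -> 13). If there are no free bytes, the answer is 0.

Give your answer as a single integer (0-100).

Answer: 6

Derivation:
Op 1: a = malloc(13) -> a = 0; heap: [0-12 ALLOC][13-54 FREE]
Op 2: free(a) -> (freed a); heap: [0-54 FREE]
Op 3: b = malloc(3) -> b = 0; heap: [0-2 ALLOC][3-54 FREE]
Op 4: c = malloc(8) -> c = 3; heap: [0-2 ALLOC][3-10 ALLOC][11-54 FREE]
Op 5: free(b) -> (freed b); heap: [0-2 FREE][3-10 ALLOC][11-54 FREE]
Free blocks: [3 44] total_free=47 largest=44 -> 100*(47-44)/47 = 300/47 ≈ 6.383 -> rounds to 6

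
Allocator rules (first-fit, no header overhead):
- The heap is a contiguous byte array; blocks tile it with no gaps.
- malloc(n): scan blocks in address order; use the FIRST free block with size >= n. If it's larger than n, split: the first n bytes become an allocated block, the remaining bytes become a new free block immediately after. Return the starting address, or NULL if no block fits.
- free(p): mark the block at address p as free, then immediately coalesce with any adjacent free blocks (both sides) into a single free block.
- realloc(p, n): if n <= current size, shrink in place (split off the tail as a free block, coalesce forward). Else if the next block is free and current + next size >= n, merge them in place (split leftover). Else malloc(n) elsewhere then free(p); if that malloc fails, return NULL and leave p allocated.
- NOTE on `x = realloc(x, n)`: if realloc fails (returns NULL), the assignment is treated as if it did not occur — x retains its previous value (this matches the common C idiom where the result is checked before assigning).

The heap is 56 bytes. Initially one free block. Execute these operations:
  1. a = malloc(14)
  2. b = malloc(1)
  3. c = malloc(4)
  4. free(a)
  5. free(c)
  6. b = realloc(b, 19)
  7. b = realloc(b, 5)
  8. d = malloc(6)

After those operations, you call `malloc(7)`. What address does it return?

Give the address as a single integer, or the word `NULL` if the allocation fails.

Answer: 6

Derivation:
Op 1: a = malloc(14) -> a = 0; heap: [0-13 ALLOC][14-55 FREE]
Op 2: b = malloc(1) -> b = 14; heap: [0-13 ALLOC][14-14 ALLOC][15-55 FREE]
Op 3: c = malloc(4) -> c = 15; heap: [0-13 ALLOC][14-14 ALLOC][15-18 ALLOC][19-55 FREE]
Op 4: free(a) -> (freed a); heap: [0-13 FREE][14-14 ALLOC][15-18 ALLOC][19-55 FREE]
Op 5: free(c) -> (freed c); heap: [0-13 FREE][14-14 ALLOC][15-55 FREE]
Op 6: b = realloc(b, 19) -> b = 14; heap: [0-13 FREE][14-32 ALLOC][33-55 FREE]
Op 7: b = realloc(b, 5) -> b = 14; heap: [0-13 FREE][14-18 ALLOC][19-55 FREE]
Op 8: d = malloc(6) -> d = 0; heap: [0-5 ALLOC][6-13 FREE][14-18 ALLOC][19-55 FREE]
malloc(7): first-fit scan over [0-5 ALLOC][6-13 FREE][14-18 ALLOC][19-55 FREE] -> 6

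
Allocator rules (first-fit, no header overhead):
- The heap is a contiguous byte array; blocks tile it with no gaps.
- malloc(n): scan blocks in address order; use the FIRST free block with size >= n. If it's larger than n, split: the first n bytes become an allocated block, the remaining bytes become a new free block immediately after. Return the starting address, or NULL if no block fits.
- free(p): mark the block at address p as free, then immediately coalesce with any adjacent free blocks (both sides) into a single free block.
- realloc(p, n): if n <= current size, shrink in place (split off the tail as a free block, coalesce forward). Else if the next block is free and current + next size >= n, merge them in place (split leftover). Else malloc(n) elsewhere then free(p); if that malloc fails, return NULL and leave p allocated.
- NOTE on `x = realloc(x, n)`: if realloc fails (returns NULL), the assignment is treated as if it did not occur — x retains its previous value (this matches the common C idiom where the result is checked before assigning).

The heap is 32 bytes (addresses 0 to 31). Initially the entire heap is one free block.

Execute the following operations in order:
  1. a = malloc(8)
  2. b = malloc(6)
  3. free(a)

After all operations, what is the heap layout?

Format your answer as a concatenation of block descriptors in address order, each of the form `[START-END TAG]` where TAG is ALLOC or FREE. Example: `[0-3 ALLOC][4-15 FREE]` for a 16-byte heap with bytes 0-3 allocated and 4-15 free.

Op 1: a = malloc(8) -> a = 0; heap: [0-7 ALLOC][8-31 FREE]
Op 2: b = malloc(6) -> b = 8; heap: [0-7 ALLOC][8-13 ALLOC][14-31 FREE]
Op 3: free(a) -> (freed a); heap: [0-7 FREE][8-13 ALLOC][14-31 FREE]

Answer: [0-7 FREE][8-13 ALLOC][14-31 FREE]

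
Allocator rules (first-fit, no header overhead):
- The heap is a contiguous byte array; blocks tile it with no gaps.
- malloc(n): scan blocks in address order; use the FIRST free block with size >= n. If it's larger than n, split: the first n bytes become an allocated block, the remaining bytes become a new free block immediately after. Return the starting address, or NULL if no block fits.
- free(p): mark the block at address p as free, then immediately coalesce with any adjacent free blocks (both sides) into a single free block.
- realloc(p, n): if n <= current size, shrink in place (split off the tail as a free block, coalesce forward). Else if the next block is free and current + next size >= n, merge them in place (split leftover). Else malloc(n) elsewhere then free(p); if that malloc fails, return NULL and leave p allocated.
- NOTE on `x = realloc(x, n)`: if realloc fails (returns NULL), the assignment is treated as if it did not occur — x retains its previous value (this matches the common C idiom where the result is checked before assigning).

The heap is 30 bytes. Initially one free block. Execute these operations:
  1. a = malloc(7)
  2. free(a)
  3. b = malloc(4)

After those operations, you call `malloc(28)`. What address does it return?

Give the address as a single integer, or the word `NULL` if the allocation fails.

Op 1: a = malloc(7) -> a = 0; heap: [0-6 ALLOC][7-29 FREE]
Op 2: free(a) -> (freed a); heap: [0-29 FREE]
Op 3: b = malloc(4) -> b = 0; heap: [0-3 ALLOC][4-29 FREE]
malloc(28): first-fit scan over [0-3 ALLOC][4-29 FREE] -> NULL

Answer: NULL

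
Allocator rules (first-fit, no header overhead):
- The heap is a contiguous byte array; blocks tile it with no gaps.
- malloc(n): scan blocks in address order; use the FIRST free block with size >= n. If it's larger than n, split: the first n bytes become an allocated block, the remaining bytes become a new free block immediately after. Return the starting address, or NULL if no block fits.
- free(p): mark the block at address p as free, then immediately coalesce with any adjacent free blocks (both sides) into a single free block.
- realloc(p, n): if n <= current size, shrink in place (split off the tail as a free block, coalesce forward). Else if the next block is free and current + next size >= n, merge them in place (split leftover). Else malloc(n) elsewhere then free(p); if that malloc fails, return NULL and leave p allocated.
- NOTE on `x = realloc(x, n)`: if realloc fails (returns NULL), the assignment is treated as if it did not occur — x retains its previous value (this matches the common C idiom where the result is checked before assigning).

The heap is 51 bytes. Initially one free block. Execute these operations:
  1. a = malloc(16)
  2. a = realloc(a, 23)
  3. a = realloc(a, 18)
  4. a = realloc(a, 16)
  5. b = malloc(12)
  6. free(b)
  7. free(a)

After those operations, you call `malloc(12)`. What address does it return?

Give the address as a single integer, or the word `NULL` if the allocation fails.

Op 1: a = malloc(16) -> a = 0; heap: [0-15 ALLOC][16-50 FREE]
Op 2: a = realloc(a, 23) -> a = 0; heap: [0-22 ALLOC][23-50 FREE]
Op 3: a = realloc(a, 18) -> a = 0; heap: [0-17 ALLOC][18-50 FREE]
Op 4: a = realloc(a, 16) -> a = 0; heap: [0-15 ALLOC][16-50 FREE]
Op 5: b = malloc(12) -> b = 16; heap: [0-15 ALLOC][16-27 ALLOC][28-50 FREE]
Op 6: free(b) -> (freed b); heap: [0-15 ALLOC][16-50 FREE]
Op 7: free(a) -> (freed a); heap: [0-50 FREE]
malloc(12): first-fit scan over [0-50 FREE] -> 0

Answer: 0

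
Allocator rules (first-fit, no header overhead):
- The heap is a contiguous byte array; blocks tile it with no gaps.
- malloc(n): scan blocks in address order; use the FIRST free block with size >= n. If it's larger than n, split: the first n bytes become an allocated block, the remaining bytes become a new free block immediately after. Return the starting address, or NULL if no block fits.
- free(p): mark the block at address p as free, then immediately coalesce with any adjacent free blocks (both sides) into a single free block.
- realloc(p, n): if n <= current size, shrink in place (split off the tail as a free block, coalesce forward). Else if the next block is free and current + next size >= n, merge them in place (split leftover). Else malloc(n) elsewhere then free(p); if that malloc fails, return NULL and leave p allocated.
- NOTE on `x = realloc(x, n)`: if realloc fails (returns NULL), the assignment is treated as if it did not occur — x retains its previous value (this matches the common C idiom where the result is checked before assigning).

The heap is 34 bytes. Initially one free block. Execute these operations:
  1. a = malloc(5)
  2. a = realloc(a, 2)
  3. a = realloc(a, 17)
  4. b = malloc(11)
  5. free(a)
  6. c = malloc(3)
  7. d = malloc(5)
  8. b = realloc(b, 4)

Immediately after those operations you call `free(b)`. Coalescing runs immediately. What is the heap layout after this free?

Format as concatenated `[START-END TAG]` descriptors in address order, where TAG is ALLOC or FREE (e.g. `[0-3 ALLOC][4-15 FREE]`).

Answer: [0-2 ALLOC][3-7 ALLOC][8-33 FREE]

Derivation:
Op 1: a = malloc(5) -> a = 0; heap: [0-4 ALLOC][5-33 FREE]
Op 2: a = realloc(a, 2) -> a = 0; heap: [0-1 ALLOC][2-33 FREE]
Op 3: a = realloc(a, 17) -> a = 0; heap: [0-16 ALLOC][17-33 FREE]
Op 4: b = malloc(11) -> b = 17; heap: [0-16 ALLOC][17-27 ALLOC][28-33 FREE]
Op 5: free(a) -> (freed a); heap: [0-16 FREE][17-27 ALLOC][28-33 FREE]
Op 6: c = malloc(3) -> c = 0; heap: [0-2 ALLOC][3-16 FREE][17-27 ALLOC][28-33 FREE]
Op 7: d = malloc(5) -> d = 3; heap: [0-2 ALLOC][3-7 ALLOC][8-16 FREE][17-27 ALLOC][28-33 FREE]
Op 8: b = realloc(b, 4) -> b = 17; heap: [0-2 ALLOC][3-7 ALLOC][8-16 FREE][17-20 ALLOC][21-33 FREE]
free(b): b = 17 -> block [17-20 ALLOC]; mark free, coalesce with adjacent free neighbors -> [0-2 ALLOC][3-7 ALLOC][8-33 FREE]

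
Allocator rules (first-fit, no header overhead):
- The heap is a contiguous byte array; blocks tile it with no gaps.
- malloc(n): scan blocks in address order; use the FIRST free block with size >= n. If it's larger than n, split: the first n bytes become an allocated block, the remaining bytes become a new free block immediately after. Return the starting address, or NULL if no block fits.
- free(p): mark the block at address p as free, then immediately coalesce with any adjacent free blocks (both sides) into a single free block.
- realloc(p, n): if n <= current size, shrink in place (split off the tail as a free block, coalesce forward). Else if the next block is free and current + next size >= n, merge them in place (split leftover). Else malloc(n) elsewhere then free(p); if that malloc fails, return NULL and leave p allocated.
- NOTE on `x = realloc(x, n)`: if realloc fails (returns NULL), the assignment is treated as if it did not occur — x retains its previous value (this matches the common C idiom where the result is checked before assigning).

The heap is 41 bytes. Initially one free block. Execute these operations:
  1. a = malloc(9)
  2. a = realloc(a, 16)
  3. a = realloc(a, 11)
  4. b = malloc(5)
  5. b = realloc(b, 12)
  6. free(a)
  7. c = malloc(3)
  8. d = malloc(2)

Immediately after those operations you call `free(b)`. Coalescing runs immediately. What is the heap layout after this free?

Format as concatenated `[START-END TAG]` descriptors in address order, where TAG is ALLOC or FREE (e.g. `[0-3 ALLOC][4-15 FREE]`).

Answer: [0-2 ALLOC][3-4 ALLOC][5-40 FREE]

Derivation:
Op 1: a = malloc(9) -> a = 0; heap: [0-8 ALLOC][9-40 FREE]
Op 2: a = realloc(a, 16) -> a = 0; heap: [0-15 ALLOC][16-40 FREE]
Op 3: a = realloc(a, 11) -> a = 0; heap: [0-10 ALLOC][11-40 FREE]
Op 4: b = malloc(5) -> b = 11; heap: [0-10 ALLOC][11-15 ALLOC][16-40 FREE]
Op 5: b = realloc(b, 12) -> b = 11; heap: [0-10 ALLOC][11-22 ALLOC][23-40 FREE]
Op 6: free(a) -> (freed a); heap: [0-10 FREE][11-22 ALLOC][23-40 FREE]
Op 7: c = malloc(3) -> c = 0; heap: [0-2 ALLOC][3-10 FREE][11-22 ALLOC][23-40 FREE]
Op 8: d = malloc(2) -> d = 3; heap: [0-2 ALLOC][3-4 ALLOC][5-10 FREE][11-22 ALLOC][23-40 FREE]
free(b): b = 11 -> block [11-22 ALLOC]; mark free, coalesce with adjacent free neighbors -> [0-2 ALLOC][3-4 ALLOC][5-40 FREE]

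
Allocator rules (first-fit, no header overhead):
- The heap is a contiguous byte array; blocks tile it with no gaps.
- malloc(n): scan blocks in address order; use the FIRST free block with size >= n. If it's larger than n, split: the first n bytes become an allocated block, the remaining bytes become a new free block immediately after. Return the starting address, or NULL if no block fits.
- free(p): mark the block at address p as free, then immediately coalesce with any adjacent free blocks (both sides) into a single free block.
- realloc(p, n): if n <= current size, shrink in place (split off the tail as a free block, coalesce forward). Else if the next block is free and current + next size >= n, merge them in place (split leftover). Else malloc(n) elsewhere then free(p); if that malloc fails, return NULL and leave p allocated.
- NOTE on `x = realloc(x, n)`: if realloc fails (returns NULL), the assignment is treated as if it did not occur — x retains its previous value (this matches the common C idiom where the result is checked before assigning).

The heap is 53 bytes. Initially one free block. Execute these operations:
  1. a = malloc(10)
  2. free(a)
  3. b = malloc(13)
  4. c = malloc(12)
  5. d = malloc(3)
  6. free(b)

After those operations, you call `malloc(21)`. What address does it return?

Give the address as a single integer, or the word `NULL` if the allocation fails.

Answer: 28

Derivation:
Op 1: a = malloc(10) -> a = 0; heap: [0-9 ALLOC][10-52 FREE]
Op 2: free(a) -> (freed a); heap: [0-52 FREE]
Op 3: b = malloc(13) -> b = 0; heap: [0-12 ALLOC][13-52 FREE]
Op 4: c = malloc(12) -> c = 13; heap: [0-12 ALLOC][13-24 ALLOC][25-52 FREE]
Op 5: d = malloc(3) -> d = 25; heap: [0-12 ALLOC][13-24 ALLOC][25-27 ALLOC][28-52 FREE]
Op 6: free(b) -> (freed b); heap: [0-12 FREE][13-24 ALLOC][25-27 ALLOC][28-52 FREE]
malloc(21): first-fit scan over [0-12 FREE][13-24 ALLOC][25-27 ALLOC][28-52 FREE] -> 28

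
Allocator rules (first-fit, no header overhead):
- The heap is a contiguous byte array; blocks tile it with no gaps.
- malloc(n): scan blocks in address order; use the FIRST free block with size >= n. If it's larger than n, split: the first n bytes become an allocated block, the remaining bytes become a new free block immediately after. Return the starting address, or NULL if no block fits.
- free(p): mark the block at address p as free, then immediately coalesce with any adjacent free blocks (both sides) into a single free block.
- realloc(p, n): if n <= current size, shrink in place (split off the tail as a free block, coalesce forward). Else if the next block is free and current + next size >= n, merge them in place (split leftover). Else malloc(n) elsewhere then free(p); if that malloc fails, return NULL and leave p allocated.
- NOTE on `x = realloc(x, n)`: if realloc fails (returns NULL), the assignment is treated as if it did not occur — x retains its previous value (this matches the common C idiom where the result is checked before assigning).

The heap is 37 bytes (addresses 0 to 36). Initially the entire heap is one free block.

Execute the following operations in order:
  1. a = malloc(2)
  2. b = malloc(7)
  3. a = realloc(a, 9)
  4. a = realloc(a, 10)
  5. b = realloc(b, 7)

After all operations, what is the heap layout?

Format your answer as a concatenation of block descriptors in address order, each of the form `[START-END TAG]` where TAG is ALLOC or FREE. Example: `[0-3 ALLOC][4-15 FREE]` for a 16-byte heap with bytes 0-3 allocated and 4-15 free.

Answer: [0-1 FREE][2-8 ALLOC][9-18 ALLOC][19-36 FREE]

Derivation:
Op 1: a = malloc(2) -> a = 0; heap: [0-1 ALLOC][2-36 FREE]
Op 2: b = malloc(7) -> b = 2; heap: [0-1 ALLOC][2-8 ALLOC][9-36 FREE]
Op 3: a = realloc(a, 9) -> a = 9; heap: [0-1 FREE][2-8 ALLOC][9-17 ALLOC][18-36 FREE]
Op 4: a = realloc(a, 10) -> a = 9; heap: [0-1 FREE][2-8 ALLOC][9-18 ALLOC][19-36 FREE]
Op 5: b = realloc(b, 7) -> b = 2; heap: [0-1 FREE][2-8 ALLOC][9-18 ALLOC][19-36 FREE]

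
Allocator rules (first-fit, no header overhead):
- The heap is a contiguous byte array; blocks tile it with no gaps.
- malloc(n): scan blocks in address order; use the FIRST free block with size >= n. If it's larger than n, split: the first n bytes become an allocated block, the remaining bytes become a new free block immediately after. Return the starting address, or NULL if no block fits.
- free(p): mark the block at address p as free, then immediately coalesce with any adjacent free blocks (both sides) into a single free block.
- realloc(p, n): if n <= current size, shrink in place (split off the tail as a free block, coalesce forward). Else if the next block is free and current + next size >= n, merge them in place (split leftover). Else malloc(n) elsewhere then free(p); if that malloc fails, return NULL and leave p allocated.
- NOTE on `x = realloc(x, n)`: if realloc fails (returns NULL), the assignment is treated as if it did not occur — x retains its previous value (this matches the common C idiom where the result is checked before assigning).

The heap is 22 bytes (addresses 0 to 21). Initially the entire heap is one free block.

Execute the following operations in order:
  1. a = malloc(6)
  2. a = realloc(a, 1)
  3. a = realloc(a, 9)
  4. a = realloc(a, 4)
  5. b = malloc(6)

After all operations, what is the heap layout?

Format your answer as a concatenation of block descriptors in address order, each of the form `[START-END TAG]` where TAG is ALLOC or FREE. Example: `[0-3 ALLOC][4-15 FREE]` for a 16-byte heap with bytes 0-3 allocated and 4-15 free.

Answer: [0-3 ALLOC][4-9 ALLOC][10-21 FREE]

Derivation:
Op 1: a = malloc(6) -> a = 0; heap: [0-5 ALLOC][6-21 FREE]
Op 2: a = realloc(a, 1) -> a = 0; heap: [0-0 ALLOC][1-21 FREE]
Op 3: a = realloc(a, 9) -> a = 0; heap: [0-8 ALLOC][9-21 FREE]
Op 4: a = realloc(a, 4) -> a = 0; heap: [0-3 ALLOC][4-21 FREE]
Op 5: b = malloc(6) -> b = 4; heap: [0-3 ALLOC][4-9 ALLOC][10-21 FREE]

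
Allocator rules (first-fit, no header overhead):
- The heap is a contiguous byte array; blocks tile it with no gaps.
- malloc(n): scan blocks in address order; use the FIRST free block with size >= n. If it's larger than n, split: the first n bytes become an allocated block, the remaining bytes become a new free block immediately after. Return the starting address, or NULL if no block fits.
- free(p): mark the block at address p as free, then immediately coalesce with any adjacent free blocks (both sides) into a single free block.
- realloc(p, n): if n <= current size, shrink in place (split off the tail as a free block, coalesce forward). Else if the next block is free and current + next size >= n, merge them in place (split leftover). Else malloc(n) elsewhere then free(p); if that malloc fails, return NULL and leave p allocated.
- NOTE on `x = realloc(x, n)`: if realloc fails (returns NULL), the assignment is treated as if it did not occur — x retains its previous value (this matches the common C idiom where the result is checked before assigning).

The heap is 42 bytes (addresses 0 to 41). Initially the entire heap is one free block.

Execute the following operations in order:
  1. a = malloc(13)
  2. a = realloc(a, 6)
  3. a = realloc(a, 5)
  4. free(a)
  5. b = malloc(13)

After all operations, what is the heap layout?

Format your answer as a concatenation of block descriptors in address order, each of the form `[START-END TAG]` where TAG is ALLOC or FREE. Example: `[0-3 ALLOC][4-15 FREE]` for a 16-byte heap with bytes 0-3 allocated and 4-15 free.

Answer: [0-12 ALLOC][13-41 FREE]

Derivation:
Op 1: a = malloc(13) -> a = 0; heap: [0-12 ALLOC][13-41 FREE]
Op 2: a = realloc(a, 6) -> a = 0; heap: [0-5 ALLOC][6-41 FREE]
Op 3: a = realloc(a, 5) -> a = 0; heap: [0-4 ALLOC][5-41 FREE]
Op 4: free(a) -> (freed a); heap: [0-41 FREE]
Op 5: b = malloc(13) -> b = 0; heap: [0-12 ALLOC][13-41 FREE]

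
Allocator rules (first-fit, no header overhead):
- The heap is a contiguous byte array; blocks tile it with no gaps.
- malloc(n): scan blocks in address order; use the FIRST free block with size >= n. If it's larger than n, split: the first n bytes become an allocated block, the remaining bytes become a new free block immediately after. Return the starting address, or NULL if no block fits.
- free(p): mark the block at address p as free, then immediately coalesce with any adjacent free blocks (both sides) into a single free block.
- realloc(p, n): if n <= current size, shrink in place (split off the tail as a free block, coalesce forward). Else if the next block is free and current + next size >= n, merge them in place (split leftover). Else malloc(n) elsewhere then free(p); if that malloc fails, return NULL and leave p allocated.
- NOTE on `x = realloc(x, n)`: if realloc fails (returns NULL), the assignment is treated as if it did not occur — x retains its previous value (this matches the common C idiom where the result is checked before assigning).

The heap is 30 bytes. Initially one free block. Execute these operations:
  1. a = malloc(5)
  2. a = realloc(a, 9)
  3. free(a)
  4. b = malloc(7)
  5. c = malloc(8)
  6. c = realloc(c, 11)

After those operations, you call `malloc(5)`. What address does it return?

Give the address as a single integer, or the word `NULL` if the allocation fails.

Op 1: a = malloc(5) -> a = 0; heap: [0-4 ALLOC][5-29 FREE]
Op 2: a = realloc(a, 9) -> a = 0; heap: [0-8 ALLOC][9-29 FREE]
Op 3: free(a) -> (freed a); heap: [0-29 FREE]
Op 4: b = malloc(7) -> b = 0; heap: [0-6 ALLOC][7-29 FREE]
Op 5: c = malloc(8) -> c = 7; heap: [0-6 ALLOC][7-14 ALLOC][15-29 FREE]
Op 6: c = realloc(c, 11) -> c = 7; heap: [0-6 ALLOC][7-17 ALLOC][18-29 FREE]
malloc(5): first-fit scan over [0-6 ALLOC][7-17 ALLOC][18-29 FREE] -> 18

Answer: 18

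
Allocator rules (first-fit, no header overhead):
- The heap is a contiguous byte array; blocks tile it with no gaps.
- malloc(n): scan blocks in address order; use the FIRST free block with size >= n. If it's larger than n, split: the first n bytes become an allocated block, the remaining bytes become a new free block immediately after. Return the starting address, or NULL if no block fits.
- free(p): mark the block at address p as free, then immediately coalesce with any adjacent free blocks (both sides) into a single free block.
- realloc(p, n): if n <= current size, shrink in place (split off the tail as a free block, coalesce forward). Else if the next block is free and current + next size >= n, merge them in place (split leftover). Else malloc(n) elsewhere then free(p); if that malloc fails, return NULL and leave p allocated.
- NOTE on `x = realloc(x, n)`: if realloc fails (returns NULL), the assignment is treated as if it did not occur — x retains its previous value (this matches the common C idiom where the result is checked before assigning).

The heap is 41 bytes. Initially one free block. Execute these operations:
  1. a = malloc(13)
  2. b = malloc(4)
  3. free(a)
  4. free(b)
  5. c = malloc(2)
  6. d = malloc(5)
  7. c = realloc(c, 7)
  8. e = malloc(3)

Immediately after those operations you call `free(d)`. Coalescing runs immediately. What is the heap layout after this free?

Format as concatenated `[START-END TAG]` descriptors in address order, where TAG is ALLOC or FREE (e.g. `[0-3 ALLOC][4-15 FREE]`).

Op 1: a = malloc(13) -> a = 0; heap: [0-12 ALLOC][13-40 FREE]
Op 2: b = malloc(4) -> b = 13; heap: [0-12 ALLOC][13-16 ALLOC][17-40 FREE]
Op 3: free(a) -> (freed a); heap: [0-12 FREE][13-16 ALLOC][17-40 FREE]
Op 4: free(b) -> (freed b); heap: [0-40 FREE]
Op 5: c = malloc(2) -> c = 0; heap: [0-1 ALLOC][2-40 FREE]
Op 6: d = malloc(5) -> d = 2; heap: [0-1 ALLOC][2-6 ALLOC][7-40 FREE]
Op 7: c = realloc(c, 7) -> c = 7; heap: [0-1 FREE][2-6 ALLOC][7-13 ALLOC][14-40 FREE]
Op 8: e = malloc(3) -> e = 14; heap: [0-1 FREE][2-6 ALLOC][7-13 ALLOC][14-16 ALLOC][17-40 FREE]
free(d): d = 2 -> block [2-6 ALLOC]; mark free, coalesce with adjacent free neighbors -> [0-6 FREE][7-13 ALLOC][14-16 ALLOC][17-40 FREE]

Answer: [0-6 FREE][7-13 ALLOC][14-16 ALLOC][17-40 FREE]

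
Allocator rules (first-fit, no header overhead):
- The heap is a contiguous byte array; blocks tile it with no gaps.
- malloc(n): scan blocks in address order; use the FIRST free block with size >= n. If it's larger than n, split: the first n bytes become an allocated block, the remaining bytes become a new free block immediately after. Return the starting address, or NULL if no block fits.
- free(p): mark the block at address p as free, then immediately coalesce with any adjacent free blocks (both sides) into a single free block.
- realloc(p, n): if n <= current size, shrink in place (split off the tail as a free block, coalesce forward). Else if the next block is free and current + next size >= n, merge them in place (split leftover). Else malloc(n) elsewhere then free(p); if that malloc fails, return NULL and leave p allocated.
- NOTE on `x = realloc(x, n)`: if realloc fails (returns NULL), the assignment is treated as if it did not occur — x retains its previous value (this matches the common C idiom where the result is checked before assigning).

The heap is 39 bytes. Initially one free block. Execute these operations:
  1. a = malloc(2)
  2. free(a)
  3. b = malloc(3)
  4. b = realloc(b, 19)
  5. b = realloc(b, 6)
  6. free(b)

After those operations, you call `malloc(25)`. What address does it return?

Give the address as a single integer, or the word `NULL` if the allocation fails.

Op 1: a = malloc(2) -> a = 0; heap: [0-1 ALLOC][2-38 FREE]
Op 2: free(a) -> (freed a); heap: [0-38 FREE]
Op 3: b = malloc(3) -> b = 0; heap: [0-2 ALLOC][3-38 FREE]
Op 4: b = realloc(b, 19) -> b = 0; heap: [0-18 ALLOC][19-38 FREE]
Op 5: b = realloc(b, 6) -> b = 0; heap: [0-5 ALLOC][6-38 FREE]
Op 6: free(b) -> (freed b); heap: [0-38 FREE]
malloc(25): first-fit scan over [0-38 FREE] -> 0

Answer: 0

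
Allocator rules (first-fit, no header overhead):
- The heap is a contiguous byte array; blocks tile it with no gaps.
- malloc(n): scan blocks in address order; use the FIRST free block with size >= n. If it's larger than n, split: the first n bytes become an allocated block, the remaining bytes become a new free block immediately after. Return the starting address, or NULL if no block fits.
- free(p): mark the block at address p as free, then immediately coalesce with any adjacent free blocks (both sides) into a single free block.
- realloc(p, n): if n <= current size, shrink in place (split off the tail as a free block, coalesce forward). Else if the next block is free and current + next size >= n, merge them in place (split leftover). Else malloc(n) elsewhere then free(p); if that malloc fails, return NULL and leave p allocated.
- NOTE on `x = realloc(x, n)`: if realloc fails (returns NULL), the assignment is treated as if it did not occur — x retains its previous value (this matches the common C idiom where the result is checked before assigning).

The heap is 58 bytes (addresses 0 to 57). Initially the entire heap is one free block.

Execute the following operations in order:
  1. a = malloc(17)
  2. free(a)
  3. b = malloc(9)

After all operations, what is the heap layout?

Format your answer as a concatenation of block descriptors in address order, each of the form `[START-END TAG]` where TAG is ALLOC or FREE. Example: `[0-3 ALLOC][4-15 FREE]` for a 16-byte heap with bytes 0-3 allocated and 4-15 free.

Op 1: a = malloc(17) -> a = 0; heap: [0-16 ALLOC][17-57 FREE]
Op 2: free(a) -> (freed a); heap: [0-57 FREE]
Op 3: b = malloc(9) -> b = 0; heap: [0-8 ALLOC][9-57 FREE]

Answer: [0-8 ALLOC][9-57 FREE]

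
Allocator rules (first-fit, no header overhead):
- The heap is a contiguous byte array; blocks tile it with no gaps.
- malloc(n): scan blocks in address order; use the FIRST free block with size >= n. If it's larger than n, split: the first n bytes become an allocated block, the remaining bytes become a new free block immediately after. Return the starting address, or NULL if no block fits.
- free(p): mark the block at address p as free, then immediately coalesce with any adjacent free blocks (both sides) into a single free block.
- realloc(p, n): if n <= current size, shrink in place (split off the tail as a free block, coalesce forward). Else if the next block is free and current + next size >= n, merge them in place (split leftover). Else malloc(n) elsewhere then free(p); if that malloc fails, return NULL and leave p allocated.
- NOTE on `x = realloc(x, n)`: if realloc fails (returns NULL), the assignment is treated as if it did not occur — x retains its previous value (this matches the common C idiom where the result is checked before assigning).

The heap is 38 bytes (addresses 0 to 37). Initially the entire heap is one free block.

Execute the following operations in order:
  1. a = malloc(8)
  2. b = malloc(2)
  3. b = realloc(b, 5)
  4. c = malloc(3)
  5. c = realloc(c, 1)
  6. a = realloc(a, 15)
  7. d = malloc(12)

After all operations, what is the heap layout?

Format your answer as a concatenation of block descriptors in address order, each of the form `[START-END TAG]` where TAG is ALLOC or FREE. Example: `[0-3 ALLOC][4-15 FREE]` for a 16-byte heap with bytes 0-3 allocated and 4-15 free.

Op 1: a = malloc(8) -> a = 0; heap: [0-7 ALLOC][8-37 FREE]
Op 2: b = malloc(2) -> b = 8; heap: [0-7 ALLOC][8-9 ALLOC][10-37 FREE]
Op 3: b = realloc(b, 5) -> b = 8; heap: [0-7 ALLOC][8-12 ALLOC][13-37 FREE]
Op 4: c = malloc(3) -> c = 13; heap: [0-7 ALLOC][8-12 ALLOC][13-15 ALLOC][16-37 FREE]
Op 5: c = realloc(c, 1) -> c = 13; heap: [0-7 ALLOC][8-12 ALLOC][13-13 ALLOC][14-37 FREE]
Op 6: a = realloc(a, 15) -> a = 14; heap: [0-7 FREE][8-12 ALLOC][13-13 ALLOC][14-28 ALLOC][29-37 FREE]
Op 7: d = malloc(12) -> d = NULL; heap: [0-7 FREE][8-12 ALLOC][13-13 ALLOC][14-28 ALLOC][29-37 FREE]

Answer: [0-7 FREE][8-12 ALLOC][13-13 ALLOC][14-28 ALLOC][29-37 FREE]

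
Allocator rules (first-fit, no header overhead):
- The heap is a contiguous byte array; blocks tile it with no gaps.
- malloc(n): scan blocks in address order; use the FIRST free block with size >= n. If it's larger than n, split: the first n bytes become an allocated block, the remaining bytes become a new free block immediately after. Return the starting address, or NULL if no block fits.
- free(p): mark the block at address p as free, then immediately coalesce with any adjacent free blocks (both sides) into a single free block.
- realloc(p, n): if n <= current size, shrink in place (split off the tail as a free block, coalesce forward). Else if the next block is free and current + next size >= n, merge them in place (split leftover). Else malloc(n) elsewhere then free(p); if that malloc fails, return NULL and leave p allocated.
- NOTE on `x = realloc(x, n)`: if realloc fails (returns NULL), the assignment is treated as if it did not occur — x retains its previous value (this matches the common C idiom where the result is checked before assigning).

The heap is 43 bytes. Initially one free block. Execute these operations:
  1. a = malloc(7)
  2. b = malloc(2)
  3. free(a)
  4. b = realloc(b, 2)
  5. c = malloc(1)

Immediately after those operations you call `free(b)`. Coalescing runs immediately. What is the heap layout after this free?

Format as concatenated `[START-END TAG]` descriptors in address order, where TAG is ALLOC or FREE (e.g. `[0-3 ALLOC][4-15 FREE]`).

Answer: [0-0 ALLOC][1-42 FREE]

Derivation:
Op 1: a = malloc(7) -> a = 0; heap: [0-6 ALLOC][7-42 FREE]
Op 2: b = malloc(2) -> b = 7; heap: [0-6 ALLOC][7-8 ALLOC][9-42 FREE]
Op 3: free(a) -> (freed a); heap: [0-6 FREE][7-8 ALLOC][9-42 FREE]
Op 4: b = realloc(b, 2) -> b = 7; heap: [0-6 FREE][7-8 ALLOC][9-42 FREE]
Op 5: c = malloc(1) -> c = 0; heap: [0-0 ALLOC][1-6 FREE][7-8 ALLOC][9-42 FREE]
free(b): b = 7 -> block [7-8 ALLOC]; mark free, coalesce with adjacent free neighbors -> [0-0 ALLOC][1-42 FREE]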